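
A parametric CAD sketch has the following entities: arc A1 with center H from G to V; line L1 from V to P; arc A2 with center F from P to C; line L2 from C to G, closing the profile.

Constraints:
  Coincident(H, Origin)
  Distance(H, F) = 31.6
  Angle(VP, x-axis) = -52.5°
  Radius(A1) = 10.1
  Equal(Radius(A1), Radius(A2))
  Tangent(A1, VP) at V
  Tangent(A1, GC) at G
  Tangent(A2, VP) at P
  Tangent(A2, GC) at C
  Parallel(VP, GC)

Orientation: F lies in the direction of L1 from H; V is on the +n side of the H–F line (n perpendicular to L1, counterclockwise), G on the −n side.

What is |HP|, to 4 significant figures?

33.17

Tangency of A1 to both parallel lines with radius 10.1 puts V and G at H ± 10.1·n: V = (8.013, 6.148), G = (-8.013, -6.148). Equal radii place P and C the same way about F: P = F + 10.1·n = (27.25, -18.92), C = F − 10.1·n = (11.22, -31.22). Then |HP| = |P − H| = 33.17.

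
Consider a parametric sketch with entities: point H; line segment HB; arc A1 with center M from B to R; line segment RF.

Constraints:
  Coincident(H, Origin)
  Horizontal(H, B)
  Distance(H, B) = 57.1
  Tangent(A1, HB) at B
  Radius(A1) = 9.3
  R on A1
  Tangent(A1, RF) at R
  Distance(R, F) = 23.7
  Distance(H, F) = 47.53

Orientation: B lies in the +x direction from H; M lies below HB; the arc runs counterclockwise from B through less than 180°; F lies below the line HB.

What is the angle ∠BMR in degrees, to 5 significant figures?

66.066°

Checks: |MB| = 9.300 ✓; |MR| = 9.300 ✓; ∠(MR, RF) = 90.00° ✓; |RF| = 23.70 ✓; |HF| = 47.53 ✓.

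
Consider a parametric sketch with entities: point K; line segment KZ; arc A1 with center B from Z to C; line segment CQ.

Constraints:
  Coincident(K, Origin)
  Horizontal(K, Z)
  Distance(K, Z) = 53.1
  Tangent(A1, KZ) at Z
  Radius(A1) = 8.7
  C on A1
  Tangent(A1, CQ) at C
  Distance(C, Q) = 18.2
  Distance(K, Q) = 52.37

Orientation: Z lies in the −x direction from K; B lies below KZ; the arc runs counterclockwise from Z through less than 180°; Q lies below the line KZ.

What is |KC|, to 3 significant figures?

60.7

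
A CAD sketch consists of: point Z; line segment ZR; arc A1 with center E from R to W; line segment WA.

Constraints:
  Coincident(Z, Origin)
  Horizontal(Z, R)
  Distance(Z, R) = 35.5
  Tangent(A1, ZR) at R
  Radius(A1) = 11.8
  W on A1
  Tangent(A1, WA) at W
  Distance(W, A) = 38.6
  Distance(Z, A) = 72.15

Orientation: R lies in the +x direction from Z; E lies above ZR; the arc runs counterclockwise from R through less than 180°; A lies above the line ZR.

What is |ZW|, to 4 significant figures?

48.06

Z is at the origin; Z and R share the same y with |ZR| = 35.5 and R on the +x side, so R = (35.50, 0.000). A1 meets ZR tangentially, so ER is at right angles to ZR, so E = R + (0, 11.8) = (35.50, 11.80). Since EW ⟂ WA (tangency), |EA| = √(11.8² + 38.6²) = 40.36 regardless of where W sits on A1. So A lies on both circle(Z, 72.15) and circle(E, 40.36); the above-ZR intersection is A = (54.29, 47.53). W is the foot of the tangent from A: W = (47.09, 9.601).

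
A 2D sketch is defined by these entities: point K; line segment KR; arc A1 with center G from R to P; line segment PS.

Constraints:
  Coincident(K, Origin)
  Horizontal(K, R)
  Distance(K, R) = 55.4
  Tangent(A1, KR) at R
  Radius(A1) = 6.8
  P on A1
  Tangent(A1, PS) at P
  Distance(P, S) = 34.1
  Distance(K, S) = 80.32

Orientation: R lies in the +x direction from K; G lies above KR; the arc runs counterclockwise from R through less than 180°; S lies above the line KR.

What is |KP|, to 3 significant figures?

62.2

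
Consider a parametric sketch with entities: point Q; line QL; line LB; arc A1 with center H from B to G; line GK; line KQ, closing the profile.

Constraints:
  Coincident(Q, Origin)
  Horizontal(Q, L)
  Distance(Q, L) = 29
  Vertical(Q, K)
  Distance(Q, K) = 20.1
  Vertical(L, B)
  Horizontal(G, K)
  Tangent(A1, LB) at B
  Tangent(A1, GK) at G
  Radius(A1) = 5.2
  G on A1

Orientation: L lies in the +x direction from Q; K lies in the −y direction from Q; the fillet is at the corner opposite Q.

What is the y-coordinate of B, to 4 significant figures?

-14.90

The virtual corner opposite Q is at (29.00, -20.10). Since A1 is tangent to LB there, HB ⟂ LB and the tangent condition forces HG to be normal to GK, with radius 5.2, so the center H sits 5.2 in from both sides at H = (23.80, -14.90). That places the tangent points at B = (29.00, -14.90) on LB and G = (23.80, -20.10) on GK. So B.y = -14.90.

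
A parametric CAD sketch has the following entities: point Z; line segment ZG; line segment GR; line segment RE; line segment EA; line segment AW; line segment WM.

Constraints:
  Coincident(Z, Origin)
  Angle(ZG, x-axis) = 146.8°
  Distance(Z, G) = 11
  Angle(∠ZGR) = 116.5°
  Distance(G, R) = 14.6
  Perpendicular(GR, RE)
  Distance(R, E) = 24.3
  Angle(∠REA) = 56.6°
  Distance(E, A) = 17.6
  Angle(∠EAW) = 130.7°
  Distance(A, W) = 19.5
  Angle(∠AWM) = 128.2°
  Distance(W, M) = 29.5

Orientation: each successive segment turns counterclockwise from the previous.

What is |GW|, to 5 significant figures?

5.3840

∠REA = 56.6° gives EA at 63.700° from the x-axis; with |EA| = 17.6, A = (-1.7519, -6.5453). ∠EAW = 130.7° gives AW at 113.00° from the x-axis; with |AW| = 19.5, W = (-9.3712, 11.405). Then |GW| = |W − G| = 5.3840.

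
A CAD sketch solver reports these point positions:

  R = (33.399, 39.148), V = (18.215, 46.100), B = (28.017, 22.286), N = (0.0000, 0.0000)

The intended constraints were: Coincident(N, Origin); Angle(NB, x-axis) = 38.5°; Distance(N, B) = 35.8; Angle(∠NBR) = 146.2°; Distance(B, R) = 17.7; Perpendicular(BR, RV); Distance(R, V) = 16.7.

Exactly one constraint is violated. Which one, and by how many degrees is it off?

Perpendicular(BR, RV) — off by 6.90°.

N = (0.00, 0.00) ✓; NB at 38.50° ✓; |NB| = 35.80 ✓; ∠NBR = 146.2° ✓; |BR| = 17.70 ✓; ∠(BR, RV) = 83.10° ✗; |RV| = 16.70 ✓.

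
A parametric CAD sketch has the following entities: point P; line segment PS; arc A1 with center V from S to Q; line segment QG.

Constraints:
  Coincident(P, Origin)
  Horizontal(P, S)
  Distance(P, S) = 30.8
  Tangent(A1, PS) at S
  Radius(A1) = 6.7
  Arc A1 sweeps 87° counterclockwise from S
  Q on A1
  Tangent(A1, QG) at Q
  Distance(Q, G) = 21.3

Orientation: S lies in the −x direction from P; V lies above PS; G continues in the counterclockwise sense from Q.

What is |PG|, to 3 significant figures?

35.9

P is at the origin; P and S share the same y with |PS| = 30.8 and S on the −x side, so S = (-30.8, 0.00). Tangency of A1 to PS means the radius VS is perpendicular to PS, so V = S + (0, 6.7) = (-30.8, 6.70). On A1, S sits at bearing -90° from V; an 87° counterclockwise sweep puts Q at bearing -3°, so Q = V + 6.7·(cos -3°, sin -3°) = (-24.1, 6.35). A1 meets QG tangentially, so VQ is at right angles to QG, so QG runs along (−sin -3°, cos -3°); with |QG| = 21.3, G = (-23.0, 27.6). Then |PG| = |G − P| = 35.9.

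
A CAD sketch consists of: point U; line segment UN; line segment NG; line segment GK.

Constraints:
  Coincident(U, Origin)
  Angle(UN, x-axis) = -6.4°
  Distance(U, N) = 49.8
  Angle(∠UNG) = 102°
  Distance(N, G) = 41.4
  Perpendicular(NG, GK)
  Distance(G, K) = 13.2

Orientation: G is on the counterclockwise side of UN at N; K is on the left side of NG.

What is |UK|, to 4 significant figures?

62.77

U is at the origin; UN runs at -6.4° with length 49.8, so N = 49.8·(cos -6.4°, sin -6.4°) = (49.49, -5.551). ∠UNG = 102.0°, so NG runs at -6.4° + (180° − 102.0°) = 71.60° from the x-axis; with |NG| = 41.4, G = N + 41.4·(cos 71.60°, sin 71.60°) = (62.56, 33.73). NG is perpendicular to GK; with |GK| = 13.2 on the left of NG, K = G + 13.2·(-0.9489, 0.3156) = (50.03, 37.90). Then |UK| = |K − U| = 62.77.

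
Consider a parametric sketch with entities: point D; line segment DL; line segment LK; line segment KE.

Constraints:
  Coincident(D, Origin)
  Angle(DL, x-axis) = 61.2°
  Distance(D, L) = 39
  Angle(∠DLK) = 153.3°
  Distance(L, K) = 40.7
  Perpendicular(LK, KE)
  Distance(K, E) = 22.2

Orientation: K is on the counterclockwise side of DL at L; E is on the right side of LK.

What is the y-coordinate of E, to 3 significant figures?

74.0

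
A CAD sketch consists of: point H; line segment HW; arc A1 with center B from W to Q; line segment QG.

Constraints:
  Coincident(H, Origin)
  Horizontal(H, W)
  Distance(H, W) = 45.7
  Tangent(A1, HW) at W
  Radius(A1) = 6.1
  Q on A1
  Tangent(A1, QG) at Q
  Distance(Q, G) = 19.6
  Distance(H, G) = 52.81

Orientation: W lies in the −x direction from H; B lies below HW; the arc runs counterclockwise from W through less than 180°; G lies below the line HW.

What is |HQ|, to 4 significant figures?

52.12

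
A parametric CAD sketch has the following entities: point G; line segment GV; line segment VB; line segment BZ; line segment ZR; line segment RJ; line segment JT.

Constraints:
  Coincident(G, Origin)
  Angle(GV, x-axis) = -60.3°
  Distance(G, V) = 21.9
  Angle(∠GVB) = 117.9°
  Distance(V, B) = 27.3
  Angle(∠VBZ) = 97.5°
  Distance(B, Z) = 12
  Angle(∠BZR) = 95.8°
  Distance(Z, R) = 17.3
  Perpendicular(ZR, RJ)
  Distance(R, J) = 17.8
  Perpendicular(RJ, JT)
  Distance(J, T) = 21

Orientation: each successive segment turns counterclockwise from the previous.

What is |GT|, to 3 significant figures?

46.4

ZR is perpendicular to RJ, so RJ runs at -102°; with |RJ| = 17.8, J = (18.8, -20.2). RJ ⟂ JT, so JT runs at -11.5°; with |JT| = 21.0, T = (39.4, -24.4). Then |GT| = |T − G| = 46.4.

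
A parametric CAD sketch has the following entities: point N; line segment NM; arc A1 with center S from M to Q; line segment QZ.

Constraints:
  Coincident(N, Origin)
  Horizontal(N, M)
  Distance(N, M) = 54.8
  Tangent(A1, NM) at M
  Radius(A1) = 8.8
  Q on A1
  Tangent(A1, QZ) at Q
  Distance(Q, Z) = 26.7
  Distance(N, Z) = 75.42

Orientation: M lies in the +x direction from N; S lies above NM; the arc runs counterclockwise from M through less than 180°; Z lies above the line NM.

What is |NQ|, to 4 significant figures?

63.95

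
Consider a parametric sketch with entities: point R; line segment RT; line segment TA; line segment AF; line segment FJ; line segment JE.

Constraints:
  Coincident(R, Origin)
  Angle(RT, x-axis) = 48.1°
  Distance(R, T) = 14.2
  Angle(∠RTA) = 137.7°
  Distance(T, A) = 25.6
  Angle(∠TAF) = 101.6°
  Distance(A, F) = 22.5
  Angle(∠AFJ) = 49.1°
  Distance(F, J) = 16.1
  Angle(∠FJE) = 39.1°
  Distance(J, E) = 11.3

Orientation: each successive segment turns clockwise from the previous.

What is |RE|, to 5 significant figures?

37.817

R is at the origin; RT runs at 48.1° with length 14.2, so T = (9.4832, 10.569). ∠RTA = 137.7° gives TA at 5.8000° from the x-axis; with |TA| = 25.6, A = (34.952, 13.156). ∠TAF = 101.6° gives AF at -72.600° from the x-axis; with |AF| = 22.5, F = (41.681, -8.3141). ∠AFJ = 49.1° gives FJ at 156.50° from the x-axis; with |FJ| = 16.1, J = (26.916, -1.8943). ∠FJE = 39.1° gives JE at 15.600° from the x-axis; with |JE| = 11.3, E = (37.800, 1.1445). Then |RE| = |E − R| = 37.817.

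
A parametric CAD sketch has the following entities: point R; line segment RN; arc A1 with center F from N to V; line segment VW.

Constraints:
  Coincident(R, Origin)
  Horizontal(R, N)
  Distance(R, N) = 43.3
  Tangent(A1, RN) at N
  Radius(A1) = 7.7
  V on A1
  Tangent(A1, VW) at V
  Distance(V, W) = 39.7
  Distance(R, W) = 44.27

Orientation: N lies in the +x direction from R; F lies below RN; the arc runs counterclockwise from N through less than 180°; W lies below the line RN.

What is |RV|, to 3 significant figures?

36.6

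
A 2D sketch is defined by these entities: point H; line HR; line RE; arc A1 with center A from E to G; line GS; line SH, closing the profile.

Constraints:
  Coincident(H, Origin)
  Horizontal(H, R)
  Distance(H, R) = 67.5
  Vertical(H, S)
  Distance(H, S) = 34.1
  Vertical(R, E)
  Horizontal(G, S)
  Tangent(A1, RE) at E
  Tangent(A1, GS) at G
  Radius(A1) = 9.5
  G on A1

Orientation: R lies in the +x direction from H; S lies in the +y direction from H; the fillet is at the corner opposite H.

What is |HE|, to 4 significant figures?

71.84

H is at the origin; HR is horizontal with |HR| = 67.5 and R on the +x side, so R = (67.50, 0.000). HS is vertical with |HS| = 34.1 and S on the +y side, so S = (0.000, 34.10). The virtual corner opposite H is at (67.50, 34.10). Tangency of A1 to RE means the radius AE is perpendicular to RE and since A1 is tangent to GS there, AG ⟂ GS, with radius 9.5, so the center A sits 9.5 in from both sides at A = (58.00, 24.60). That places the tangent points at E = (67.50, 24.60) on RE and G = (58.00, 34.10) on GS. Then |HE| = |E − H| = 71.84.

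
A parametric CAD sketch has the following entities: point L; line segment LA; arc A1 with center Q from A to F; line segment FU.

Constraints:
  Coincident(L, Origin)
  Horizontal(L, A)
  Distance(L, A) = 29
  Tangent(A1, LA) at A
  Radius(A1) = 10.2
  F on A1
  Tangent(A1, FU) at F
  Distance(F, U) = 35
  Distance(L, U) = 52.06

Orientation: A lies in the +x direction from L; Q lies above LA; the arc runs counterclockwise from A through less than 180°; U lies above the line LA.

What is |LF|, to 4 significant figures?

40.91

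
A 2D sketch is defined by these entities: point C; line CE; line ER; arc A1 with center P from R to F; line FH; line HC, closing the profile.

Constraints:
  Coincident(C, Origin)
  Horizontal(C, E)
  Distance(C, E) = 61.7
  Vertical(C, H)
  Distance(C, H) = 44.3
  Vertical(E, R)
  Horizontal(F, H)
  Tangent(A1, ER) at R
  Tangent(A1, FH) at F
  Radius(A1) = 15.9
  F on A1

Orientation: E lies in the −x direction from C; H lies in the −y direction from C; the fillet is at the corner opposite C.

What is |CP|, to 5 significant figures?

53.891

C is at the origin; CE is horizontal with |CE| = 61.7 and E on the −x side, so E = (-61.700, 0.0000). CH is vertical with |CH| = 44.3 and H on the −y side, so H = (0.0000, -44.300). The virtual corner opposite C is at (-61.700, -44.300). Tangency of A1 to ER means the radius PR is perpendicular to ER and the tangent condition forces PF to be normal to FH, with radius 15.9, so the center P sits 15.9 in from both sides at P = (-45.800, -28.400). Then |CP| = |P − C| = 53.891.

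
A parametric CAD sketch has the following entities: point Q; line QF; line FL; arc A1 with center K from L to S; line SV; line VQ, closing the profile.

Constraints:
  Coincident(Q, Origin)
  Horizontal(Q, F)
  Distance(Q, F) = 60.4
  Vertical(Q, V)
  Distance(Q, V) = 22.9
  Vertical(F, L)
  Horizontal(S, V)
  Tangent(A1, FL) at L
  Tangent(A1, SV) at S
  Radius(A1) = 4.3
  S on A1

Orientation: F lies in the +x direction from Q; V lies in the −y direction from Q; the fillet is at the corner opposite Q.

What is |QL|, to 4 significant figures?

63.20

Q is at the origin; Q and F share the same y with |QF| = 60.4 and F on the +x side, so F = (60.40, 0.000). Q and V share the same x with |QV| = 22.9 and V on the −y side, so V = (0.000, -22.90). The virtual corner opposite Q is at (60.40, -22.90). Tangency of A1 to FL means the radius KL is perpendicular to FL and tangency of A1 to SV means the radius KS is perpendicular to SV, with radius 4.3, so the center K sits 4.3 in from both sides at K = (56.10, -18.60). That places the tangent points at L = (60.40, -18.60) on FL and S = (56.10, -22.90) on SV. Then |QL| = |L − Q| = 63.20.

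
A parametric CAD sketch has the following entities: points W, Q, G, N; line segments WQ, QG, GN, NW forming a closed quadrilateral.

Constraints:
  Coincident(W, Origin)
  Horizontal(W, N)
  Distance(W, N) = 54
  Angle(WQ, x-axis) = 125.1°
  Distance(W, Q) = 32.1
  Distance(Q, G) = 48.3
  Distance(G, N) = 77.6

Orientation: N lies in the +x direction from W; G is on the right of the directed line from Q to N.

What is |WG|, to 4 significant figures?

30.01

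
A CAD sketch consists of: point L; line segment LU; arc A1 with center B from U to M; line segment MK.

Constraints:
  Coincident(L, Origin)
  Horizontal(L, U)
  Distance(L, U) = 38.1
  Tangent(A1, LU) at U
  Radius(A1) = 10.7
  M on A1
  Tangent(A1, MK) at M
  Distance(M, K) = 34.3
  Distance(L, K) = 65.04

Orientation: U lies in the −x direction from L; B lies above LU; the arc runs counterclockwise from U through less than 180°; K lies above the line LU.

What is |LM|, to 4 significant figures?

33.08

L is at the origin; LU is horizontal with |LU| = 38.1 and U on the −x side, so U = (-38.10, 0.000). The tangent condition forces BU to be normal to LU, so B = U + (0, 10.7) = (-38.10, 10.70). Since BM ⟂ MK (tangency), |BK| = √(10.7² + 34.3²) = 35.93 regardless of where M sits on A1. So K lies on both circle(L, 65.04) and circle(B, 35.93); the above-LU intersection is K = (-46.30, 45.68). M is the foot of the tangent from K: M = (-28.88, 16.13).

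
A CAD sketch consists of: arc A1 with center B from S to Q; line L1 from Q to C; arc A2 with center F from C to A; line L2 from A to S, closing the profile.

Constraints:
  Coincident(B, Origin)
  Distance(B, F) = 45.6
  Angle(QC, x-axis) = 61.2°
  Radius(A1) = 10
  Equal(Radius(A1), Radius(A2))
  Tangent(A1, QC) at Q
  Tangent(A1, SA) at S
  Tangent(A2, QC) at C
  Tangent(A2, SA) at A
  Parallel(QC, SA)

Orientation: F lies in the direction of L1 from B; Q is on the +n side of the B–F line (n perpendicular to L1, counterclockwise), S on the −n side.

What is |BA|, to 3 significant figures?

46.7

The slot axis is L1's direction at 61.2°, so u = (cos 61.2°, sin 61.2°) = (0.482, 0.876) and n = (−sin 61.2°, cos 61.2°) = (-0.876, 0.482). B is at the origin and F lies 45.6 along u from B, so F = 45.6·u = (22.0, 40.0). Tangency of A1 to both parallel lines with radius 10.0 puts Q and S at B ± 10.0·n: Q = (-8.76, 4.82), S = (8.76, -4.82). Equal radii place C and A the same way about F: C = F + 10.0·n = (13.2, 44.8), A = F − 10.0·n = (30.7, 35.1). Then |BA| = |A − B| = 46.7.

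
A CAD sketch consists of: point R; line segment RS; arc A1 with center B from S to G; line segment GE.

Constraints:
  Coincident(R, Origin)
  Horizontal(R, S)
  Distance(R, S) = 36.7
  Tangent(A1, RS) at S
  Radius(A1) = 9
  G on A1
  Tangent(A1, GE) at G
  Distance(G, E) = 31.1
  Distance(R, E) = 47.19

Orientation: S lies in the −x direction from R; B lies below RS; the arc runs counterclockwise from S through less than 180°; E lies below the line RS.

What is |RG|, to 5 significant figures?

46.256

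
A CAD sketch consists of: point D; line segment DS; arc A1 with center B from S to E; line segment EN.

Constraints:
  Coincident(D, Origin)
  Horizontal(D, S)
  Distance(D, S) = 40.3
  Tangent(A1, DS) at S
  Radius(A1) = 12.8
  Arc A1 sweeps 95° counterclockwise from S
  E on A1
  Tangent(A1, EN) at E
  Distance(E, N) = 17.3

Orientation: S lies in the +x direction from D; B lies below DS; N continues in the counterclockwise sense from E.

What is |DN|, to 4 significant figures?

42.60

D is at the origin; D and S share the same y with |DS| = 40.3 and S on the +x side, so S = (40.30, 0.000). Since A1 is tangent to DS there, BS ⟂ DS, so B = S + (0, -12.8) = (40.30, -12.80). On A1, S sits at bearing 90° from B; a 95° counterclockwise sweep puts E at bearing 185°, so E = B + 12.8·(cos 185°, sin 185°) = (27.55, -13.92). Since A1 is tangent to EN there, BE ⟂ EN, so EN runs along (−sin 185°, cos 185°); with |EN| = 17.3, N = (29.06, -31.15). Then |DN| = |N − D| = 42.60.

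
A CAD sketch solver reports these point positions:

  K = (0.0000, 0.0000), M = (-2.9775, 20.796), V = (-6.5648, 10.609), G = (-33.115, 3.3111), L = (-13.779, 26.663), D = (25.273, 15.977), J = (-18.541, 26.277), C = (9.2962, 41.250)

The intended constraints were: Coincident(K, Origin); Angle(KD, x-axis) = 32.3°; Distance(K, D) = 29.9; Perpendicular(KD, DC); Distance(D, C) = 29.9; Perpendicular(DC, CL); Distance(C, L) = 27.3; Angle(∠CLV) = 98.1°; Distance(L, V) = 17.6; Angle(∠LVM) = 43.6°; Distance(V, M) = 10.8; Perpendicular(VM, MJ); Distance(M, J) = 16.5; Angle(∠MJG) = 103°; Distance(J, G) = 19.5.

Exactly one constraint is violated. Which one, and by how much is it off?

Distance(J, G) = 19.5 — off by 7.70.

K = (0.00, 0.00) ✓; KD at 32.30° ✓; |KD| = 29.90 ✓; ∠(KD, DC) = 90.00° ✓; |DC| = 29.90 ✓; ∠(DC, CL) = 90.00° ✓; |CL| = 27.30 ✓; ∠CLV = 98.10° ✓; |LV| = 17.60 ✓; ∠LVM = 43.60° ✓; |VM| = 10.80 ✓; ∠(VM, MJ) = 90.00° ✓; |MJ| = 16.50 ✓; ∠MJG = 103.0° ✓; |JG| = 27.20 ✗.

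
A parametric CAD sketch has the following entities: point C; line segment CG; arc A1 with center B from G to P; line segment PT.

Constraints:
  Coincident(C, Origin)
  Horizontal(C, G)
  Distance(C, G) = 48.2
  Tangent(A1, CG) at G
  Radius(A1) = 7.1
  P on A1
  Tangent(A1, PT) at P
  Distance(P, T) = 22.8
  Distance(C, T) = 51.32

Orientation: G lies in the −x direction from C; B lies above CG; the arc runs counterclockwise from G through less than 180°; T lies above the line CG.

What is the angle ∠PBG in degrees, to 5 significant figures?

91.257°

C is at the origin; C and G share the same y with |CG| = 48.2 and G on the −x side, so G = (-48.200, 0.0000). A1 meets CG tangentially, so BG is at right angles to CG, so B = G + (0, 7.1) = (-48.200, 7.1000). Since BP ⟂ PT (tangency), |BT| = √(7.1² + 22.8²) = 23.880 regardless of where P sits on A1. So T lies on both circle(C, 51.32) and circle(B, 23.880); the above-CG intersection is T = (-41.602, 30.050). P is the foot of the tangent from T: P = (-41.102, 7.2558).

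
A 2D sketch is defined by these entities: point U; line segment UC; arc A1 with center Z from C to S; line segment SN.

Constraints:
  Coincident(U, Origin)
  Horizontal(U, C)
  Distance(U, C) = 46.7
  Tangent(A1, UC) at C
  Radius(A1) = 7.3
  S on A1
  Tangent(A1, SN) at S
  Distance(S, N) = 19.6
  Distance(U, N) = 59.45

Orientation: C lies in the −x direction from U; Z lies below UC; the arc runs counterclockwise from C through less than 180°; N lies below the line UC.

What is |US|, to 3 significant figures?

54.5

Checks: |ZS| = 7.300 ✓; ∠(ZS, SN) = 90.00° ✓; |SN| = 19.60 ✓; |UN| = 59.45 ✓.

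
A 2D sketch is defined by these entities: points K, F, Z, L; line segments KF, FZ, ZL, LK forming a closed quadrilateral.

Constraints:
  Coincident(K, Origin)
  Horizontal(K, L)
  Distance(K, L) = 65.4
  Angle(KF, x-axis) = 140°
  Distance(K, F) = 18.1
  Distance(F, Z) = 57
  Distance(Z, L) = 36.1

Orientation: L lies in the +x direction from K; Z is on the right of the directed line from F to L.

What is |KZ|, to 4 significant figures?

39.16

K is at the origin; KL is horizontal with |KL| = 65.4 and L in +x, so L = (65.4, 0). KF runs at 140.0° with |KF| = 18.1, so F = (-13.87, 11.63). Z is determined by |FZ| = 57.0 and |ZL| = 36.1 together: it lies at the intersection of circle(F, 57.0) and circle(L, 36.1). With |FL| = 80.11, the foot of the radical line on FL is 52.20 from F and the perpendicular offset is √(57.0² − 52.20²) = 22.89. Taking the right-of-FL solution: Z = (34.46, -18.60).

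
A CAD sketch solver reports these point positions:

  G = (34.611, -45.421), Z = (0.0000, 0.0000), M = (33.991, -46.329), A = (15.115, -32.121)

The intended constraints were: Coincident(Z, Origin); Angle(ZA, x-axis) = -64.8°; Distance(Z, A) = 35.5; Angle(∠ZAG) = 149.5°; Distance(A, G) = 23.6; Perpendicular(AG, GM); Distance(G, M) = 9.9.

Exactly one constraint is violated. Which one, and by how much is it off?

Distance(G, M) = 9.9 — off by 8.80.

Z = (0.00, 0.00) ✓; ZA at -64.80° ✓; |ZA| = 35.50 ✓; ∠ZAG = 149.5° ✓; |AG| = 23.60 ✓; ∠(AG, GM) = 90.02° ✓; |GM| = 1.099 ✗.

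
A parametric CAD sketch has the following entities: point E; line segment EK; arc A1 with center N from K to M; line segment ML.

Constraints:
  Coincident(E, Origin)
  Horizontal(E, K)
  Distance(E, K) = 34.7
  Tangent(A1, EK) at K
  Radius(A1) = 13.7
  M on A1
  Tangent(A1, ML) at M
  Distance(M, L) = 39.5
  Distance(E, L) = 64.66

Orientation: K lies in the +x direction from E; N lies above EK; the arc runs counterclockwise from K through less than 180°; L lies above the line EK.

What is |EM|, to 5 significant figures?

51.006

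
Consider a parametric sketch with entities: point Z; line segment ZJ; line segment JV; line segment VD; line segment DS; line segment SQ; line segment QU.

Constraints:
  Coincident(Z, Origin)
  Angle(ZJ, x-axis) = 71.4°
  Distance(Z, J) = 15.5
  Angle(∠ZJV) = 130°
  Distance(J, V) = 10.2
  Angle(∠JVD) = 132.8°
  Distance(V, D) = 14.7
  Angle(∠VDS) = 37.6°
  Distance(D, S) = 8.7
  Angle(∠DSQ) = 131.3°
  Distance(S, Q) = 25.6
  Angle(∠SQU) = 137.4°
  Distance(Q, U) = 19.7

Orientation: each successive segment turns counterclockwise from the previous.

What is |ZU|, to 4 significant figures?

45.24

Z is at the origin; ZJ runs at 71.4° with length 15.5, so J = (4.944, 14.69). ∠ZJV = 130.0° gives JV at 121.4° from the x-axis; with |JV| = 10.2, V = (-0.3704, 23.40). ∠JVD = 132.8° gives VD at 168.6° from the x-axis; with |VD| = 14.7, D = (-14.78, 26.30). ∠VDS = 37.6° gives DS at -49.00° from the x-axis; with |DS| = 8.7, S = (-9.073, 19.74). ∠DSQ = 131.3° gives SQ at -0.3000° from the x-axis; with |SQ| = 25.6, Q = (16.53, 19.60). ∠SQU = 137.4° gives QU at 42.30° from the x-axis; with |QU| = 19.7, U = (31.10, 32.86). Then |ZU| = |U − Z| = 45.24.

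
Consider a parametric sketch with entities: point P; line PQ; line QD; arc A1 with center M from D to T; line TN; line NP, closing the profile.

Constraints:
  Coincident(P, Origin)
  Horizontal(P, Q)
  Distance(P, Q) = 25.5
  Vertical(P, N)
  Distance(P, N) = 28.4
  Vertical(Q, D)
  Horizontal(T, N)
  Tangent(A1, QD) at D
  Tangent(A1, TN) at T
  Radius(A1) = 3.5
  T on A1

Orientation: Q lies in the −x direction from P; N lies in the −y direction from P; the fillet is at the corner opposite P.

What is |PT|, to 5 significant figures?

35.924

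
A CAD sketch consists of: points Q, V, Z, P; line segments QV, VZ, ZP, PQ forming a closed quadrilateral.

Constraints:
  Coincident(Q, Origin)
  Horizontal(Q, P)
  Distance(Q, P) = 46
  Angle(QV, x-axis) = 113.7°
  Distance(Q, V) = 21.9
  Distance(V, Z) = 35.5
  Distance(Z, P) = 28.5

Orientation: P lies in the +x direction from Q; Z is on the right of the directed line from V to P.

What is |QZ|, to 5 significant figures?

18.072

Checks: |VZ| = 35.50 ✓; |ZP| = 28.50 ✓.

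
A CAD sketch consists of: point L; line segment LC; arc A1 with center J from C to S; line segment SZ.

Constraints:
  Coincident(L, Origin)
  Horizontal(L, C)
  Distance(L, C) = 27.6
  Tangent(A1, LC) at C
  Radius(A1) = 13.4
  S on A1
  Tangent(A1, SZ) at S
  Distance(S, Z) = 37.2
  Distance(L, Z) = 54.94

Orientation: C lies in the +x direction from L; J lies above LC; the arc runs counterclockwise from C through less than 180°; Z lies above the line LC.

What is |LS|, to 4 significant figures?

44.00

L is at the origin; L and C share the same y with |LC| = 27.6 and C on the +x side, so C = (27.60, 0.000). A1 meets LC tangentially, so JC is at right angles to LC, so J = C + (0, 13.4) = (27.60, 13.40). Since JS ⟂ SZ (tangency), |JZ| = √(13.4² + 37.2²) = 39.54 regardless of where S sits on A1. So Z lies on both circle(L, 54.94) and circle(J, 39.54); the above-LC intersection is Z = (18.25, 51.82). S is the foot of the tangent from Z: S = (38.78, 20.79).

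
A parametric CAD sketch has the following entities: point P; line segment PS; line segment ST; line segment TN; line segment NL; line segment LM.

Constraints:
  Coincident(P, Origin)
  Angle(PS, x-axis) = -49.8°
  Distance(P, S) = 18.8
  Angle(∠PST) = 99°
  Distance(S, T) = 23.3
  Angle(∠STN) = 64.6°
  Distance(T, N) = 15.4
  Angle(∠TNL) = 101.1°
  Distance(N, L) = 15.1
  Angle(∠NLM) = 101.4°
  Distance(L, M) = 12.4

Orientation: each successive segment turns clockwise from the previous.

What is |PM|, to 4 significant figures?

21.52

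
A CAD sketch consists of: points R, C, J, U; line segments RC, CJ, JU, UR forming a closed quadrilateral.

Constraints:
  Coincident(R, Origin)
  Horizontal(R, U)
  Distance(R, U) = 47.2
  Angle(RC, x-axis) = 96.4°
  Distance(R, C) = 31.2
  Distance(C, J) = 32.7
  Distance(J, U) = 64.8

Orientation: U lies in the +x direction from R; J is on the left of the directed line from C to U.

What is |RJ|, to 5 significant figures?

59.299

Checks: |CJ| = 32.70 ✓; |JU| = 64.80 ✓.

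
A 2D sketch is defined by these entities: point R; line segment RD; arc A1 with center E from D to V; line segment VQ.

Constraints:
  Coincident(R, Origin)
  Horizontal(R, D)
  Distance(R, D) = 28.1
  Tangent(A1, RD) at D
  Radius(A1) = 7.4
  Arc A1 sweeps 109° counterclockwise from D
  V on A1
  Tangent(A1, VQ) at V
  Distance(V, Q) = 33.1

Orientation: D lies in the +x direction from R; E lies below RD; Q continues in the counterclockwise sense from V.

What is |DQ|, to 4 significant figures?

41.28

R is at the origin; R and D share the same y with |RD| = 28.1 and D on the +x side, so D = (28.10, 0.000). Since A1 is tangent to RD there, ED ⟂ RD, so E = D + (0, -7.4) = (28.10, -7.400). On A1, D sits at bearing 90° from E; a 109° counterclockwise sweep puts V at bearing 199°, so V = E + 7.4·(cos 199°, sin 199°) = (21.10, -9.809). Since A1 is tangent to VQ there, EV ⟂ VQ, so VQ runs along (−sin 199°, cos 199°); with |VQ| = 33.1, Q = (31.88, -41.11). Then |DQ| = |Q − D| = 41.28.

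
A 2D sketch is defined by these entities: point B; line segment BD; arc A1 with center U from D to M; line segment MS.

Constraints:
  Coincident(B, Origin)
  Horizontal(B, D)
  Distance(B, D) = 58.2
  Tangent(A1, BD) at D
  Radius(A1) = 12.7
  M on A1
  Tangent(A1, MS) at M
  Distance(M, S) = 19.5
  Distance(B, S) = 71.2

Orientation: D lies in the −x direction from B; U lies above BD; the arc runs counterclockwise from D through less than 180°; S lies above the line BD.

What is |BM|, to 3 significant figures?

53.1

Checks: |UM| = 12.70 ✓; ∠(UM, MS) = 90.00° ✓; |MS| = 19.50 ✓; |BS| = 71.20 ✓.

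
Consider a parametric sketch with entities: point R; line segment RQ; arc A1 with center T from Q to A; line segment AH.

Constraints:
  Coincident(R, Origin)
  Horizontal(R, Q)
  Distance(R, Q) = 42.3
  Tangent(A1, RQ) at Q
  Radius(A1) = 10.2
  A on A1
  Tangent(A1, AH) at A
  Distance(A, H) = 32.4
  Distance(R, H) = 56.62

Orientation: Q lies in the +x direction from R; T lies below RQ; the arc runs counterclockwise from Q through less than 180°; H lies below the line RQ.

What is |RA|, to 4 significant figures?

34.15

Checks: R.y = 0.00, Q.y = 0.00 ✓; ∠(TQ, QR) = 90.00° ✓; |TQ| = 10.20 ✓; |TA| = 10.20 ✓; ∠(TA, AH) = 90.00° ✓; |AH| = 32.40 ✓; |RH| = 56.62 ✓.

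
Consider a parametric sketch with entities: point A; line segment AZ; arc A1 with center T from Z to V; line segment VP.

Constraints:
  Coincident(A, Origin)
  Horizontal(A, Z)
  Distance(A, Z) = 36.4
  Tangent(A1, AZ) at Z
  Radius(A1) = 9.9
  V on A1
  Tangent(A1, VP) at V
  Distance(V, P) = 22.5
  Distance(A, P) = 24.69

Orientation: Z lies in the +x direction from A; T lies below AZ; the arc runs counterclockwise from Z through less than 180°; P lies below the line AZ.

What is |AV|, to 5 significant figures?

29.159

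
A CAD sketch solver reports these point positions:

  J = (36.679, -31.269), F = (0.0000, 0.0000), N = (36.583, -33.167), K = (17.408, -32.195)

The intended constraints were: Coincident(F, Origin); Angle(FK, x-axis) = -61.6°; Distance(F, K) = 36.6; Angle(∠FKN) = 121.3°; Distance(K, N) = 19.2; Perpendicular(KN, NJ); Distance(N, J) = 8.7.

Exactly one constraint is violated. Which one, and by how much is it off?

Distance(N, J) = 8.7 — off by 6.80.

F = (0.00, 0.00) ✓; FK at -61.60° ✓; |FK| = 36.60 ✓; ∠FKN = 121.3° ✓; |KN| = 19.20 ✓; ∠(KN, NJ) = 90.01° ✓; |NJ| = 1.900 ✗.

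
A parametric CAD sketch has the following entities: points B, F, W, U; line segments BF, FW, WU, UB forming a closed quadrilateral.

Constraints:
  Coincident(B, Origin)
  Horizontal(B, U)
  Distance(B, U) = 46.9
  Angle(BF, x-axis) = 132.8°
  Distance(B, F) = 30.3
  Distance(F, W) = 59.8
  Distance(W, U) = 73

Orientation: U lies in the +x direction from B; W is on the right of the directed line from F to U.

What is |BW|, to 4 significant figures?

40.58

Checks: |FW| = 59.80 ✓; |WU| = 73.00 ✓.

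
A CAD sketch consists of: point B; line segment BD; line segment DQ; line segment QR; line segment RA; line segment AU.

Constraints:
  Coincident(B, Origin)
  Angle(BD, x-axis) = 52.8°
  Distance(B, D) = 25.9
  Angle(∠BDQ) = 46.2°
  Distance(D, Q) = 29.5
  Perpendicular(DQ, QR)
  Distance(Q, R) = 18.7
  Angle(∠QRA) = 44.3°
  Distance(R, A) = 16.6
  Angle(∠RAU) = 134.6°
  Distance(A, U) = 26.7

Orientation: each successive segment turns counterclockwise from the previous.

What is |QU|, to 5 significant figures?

22.756

B is at the origin; BD runs at 52.8° with length 25.9, so D = (15.659, 20.630). ∠BDQ = 46.2° gives DQ at -173.40° from the x-axis; with |DQ| = 29.5, Q = (-13.645, 17.239). DQ ⟂ QR, so QR runs at -83.400°; with |QR| = 18.7, R = (-11.496, -1.3366). ∠QRA = 44.3° gives RA at 52.300° from the x-axis; with |RA| = 16.6, A = (-1.3447, 11.798). ∠RAU = 134.6° gives AU at 97.700° from the x-axis; with |AU| = 26.7, U = (-4.9221, 38.257). Then |QU| = |U − Q| = 22.756.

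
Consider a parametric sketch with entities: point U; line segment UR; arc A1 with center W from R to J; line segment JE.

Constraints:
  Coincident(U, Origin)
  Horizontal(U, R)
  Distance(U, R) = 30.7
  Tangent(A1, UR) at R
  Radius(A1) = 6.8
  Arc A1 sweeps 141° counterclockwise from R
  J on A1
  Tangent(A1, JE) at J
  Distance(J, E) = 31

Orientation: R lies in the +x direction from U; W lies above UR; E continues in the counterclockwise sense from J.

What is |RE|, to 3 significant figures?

37.3

On A1, R sits at bearing -90° from W; a 141° counterclockwise sweep puts J at bearing 51°, so J = W + 6.8·(cos 51°, sin 51°) = (35.0, 12.1). Since A1 is tangent to JE there, WJ ⟂ JE, so JE runs along (−sin 51°, cos 51°); with |JE| = 31.0, E = (10.9, 31.6). Then |RE| = |E − R| = 37.3.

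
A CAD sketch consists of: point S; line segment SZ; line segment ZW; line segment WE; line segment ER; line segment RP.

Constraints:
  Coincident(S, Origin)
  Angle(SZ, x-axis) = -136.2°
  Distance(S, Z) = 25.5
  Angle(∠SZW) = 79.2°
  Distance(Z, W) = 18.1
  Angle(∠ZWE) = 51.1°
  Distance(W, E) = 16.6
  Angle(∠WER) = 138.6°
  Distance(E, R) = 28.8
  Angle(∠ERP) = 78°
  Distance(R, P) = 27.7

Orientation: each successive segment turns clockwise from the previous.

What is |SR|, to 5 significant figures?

26.509

∠ZWE = 51.1° gives WE at -5.9000° from the x-axis; with |WE| = 16.6, E = (-11.751, -4.1761). ∠WER = 138.6° gives ER at -47.300° from the x-axis; with |ER| = 28.8, R = (7.7802, -25.342). Then |SR| = |R − S| = 26.509.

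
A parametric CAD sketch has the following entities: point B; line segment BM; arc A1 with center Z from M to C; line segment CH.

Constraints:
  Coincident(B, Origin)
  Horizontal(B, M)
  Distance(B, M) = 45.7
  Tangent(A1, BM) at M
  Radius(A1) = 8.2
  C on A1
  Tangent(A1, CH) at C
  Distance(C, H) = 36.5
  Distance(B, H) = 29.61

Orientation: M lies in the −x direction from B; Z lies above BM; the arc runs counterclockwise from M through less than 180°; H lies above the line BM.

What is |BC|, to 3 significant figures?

40.3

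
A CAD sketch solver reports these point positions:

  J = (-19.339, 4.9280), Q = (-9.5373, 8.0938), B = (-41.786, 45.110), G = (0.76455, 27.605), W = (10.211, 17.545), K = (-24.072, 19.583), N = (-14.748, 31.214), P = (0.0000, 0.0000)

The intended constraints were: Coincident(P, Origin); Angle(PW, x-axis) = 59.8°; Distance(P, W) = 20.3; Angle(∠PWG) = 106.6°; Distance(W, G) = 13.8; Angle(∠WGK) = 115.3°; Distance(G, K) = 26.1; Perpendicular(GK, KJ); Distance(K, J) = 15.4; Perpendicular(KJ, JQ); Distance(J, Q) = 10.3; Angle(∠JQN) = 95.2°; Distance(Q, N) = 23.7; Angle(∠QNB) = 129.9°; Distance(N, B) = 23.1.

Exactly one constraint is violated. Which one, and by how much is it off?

Distance(N, B) = 23.1 — off by 7.30.

P = (0.00, 0.00) ✓; PW at 59.80° ✓; |PW| = 20.30 ✓; ∠PWG = 106.6° ✓; |WG| = 13.80 ✓; ∠WGK = 115.3° ✓; |GK| = 26.10 ✓; ∠(GK, KJ) = 90.00° ✓; |KJ| = 15.40 ✓; ∠(KJ, JQ) = 90.00° ✓; |JQ| = 10.30 ✓; ∠JQN = 95.20° ✓; |QN| = 23.70 ✓; ∠QNB = 129.9° ✓; |NB| = 30.40 ✗.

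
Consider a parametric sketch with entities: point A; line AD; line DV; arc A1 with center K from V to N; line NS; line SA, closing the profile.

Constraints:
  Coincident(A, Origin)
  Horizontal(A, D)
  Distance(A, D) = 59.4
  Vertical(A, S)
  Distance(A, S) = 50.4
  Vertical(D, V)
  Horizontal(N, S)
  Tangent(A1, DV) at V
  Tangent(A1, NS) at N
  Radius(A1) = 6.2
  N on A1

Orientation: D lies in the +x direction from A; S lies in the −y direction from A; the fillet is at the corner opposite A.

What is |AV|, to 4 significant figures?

74.04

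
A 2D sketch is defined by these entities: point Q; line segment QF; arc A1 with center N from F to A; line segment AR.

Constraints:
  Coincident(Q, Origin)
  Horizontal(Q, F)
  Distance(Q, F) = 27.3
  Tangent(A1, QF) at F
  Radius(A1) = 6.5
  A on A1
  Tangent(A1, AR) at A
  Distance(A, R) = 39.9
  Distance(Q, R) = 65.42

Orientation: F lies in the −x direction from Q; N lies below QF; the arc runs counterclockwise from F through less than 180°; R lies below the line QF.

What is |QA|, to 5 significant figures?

32.932

Checks: ∠(NF, FQ) = 90.00° ✓; |NF| = 6.500 ✓; |NA| = 6.500 ✓; ∠(NA, AR) = 90.00° ✓; |AR| = 39.90 ✓; |QR| = 65.42 ✓.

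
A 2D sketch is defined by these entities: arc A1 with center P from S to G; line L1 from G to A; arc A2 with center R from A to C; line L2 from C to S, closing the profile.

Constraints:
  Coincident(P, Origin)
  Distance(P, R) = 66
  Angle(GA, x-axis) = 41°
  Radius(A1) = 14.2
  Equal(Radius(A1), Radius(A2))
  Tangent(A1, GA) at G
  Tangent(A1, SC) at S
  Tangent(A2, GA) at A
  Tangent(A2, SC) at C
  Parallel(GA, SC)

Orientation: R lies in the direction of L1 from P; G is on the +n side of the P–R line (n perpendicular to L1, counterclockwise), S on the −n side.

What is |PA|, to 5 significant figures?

67.510

Tangency of A1 to both parallel lines with radius 14.2 puts G and S at P ± 14.2·n: G = (-9.3160, 10.717), S = (9.3160, -10.717). Equal radii place A and C the same way about R: A = R + 14.2·n = (40.495, 54.017), C = R − 14.2·n = (59.127, 32.583). Then |PA| = |A − P| = 67.510.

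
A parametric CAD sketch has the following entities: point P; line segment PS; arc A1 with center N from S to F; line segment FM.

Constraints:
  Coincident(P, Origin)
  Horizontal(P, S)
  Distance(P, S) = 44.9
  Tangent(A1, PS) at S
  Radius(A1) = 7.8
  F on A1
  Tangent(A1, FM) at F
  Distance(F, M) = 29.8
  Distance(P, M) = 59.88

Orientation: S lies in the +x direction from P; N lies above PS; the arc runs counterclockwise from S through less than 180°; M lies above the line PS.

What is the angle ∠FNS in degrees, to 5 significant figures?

103.02°

Checks: |NF| = 7.800 ✓; ∠(NF, FM) = 90.00° ✓; |FM| = 29.80 ✓; |PM| = 59.88 ✓.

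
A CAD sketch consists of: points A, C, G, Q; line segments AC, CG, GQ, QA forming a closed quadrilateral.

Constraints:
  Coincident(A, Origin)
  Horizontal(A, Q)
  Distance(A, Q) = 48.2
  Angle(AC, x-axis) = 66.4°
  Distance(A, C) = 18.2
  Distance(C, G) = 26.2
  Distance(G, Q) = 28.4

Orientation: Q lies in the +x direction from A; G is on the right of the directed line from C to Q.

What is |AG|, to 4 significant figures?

21.29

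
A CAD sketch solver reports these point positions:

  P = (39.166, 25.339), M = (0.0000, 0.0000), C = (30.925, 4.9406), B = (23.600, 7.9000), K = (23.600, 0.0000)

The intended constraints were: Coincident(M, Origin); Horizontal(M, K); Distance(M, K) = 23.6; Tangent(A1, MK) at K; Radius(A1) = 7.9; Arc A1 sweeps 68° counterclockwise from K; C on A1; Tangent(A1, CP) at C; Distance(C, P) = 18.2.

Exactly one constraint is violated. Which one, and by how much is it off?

Distance(C, P) = 18.2 — off by 3.80.

M = (0.00, 0.00) ✓; M.y = 0.00, K.y = 0.00 ✓; |MK| = 23.60 ✓; ∠(BK, KM) = 90.00° ✓; |BK| = 7.900 ✓; bearing(B→C) − bearing(B→K) = 68.00° ✓; |BC| = 7.900 ✓; ∠(BC, CP) = 90.00° ✓; |CP| = 22.00 ✗.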